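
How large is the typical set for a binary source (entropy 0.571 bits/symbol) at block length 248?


log2|A_typical| = nH = 248 * 0.571 = 141.608, so |A_typical| ~ 2^141.608 = 4.249e+42

4.249e+42


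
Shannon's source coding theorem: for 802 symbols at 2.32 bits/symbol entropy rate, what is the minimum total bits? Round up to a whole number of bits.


Minimum bits >= n * H = 802 * 2.32 = 1860.64, rounded up to a whole number of bits = 1861

1861 bits


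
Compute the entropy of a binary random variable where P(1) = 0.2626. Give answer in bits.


H = -p*log2(p) - (1-p)*log2(1-p). -0.2626*log2(0.2626) = 0.506571; -0.7374*log2(0.7374) = 0.324073. H = 0.506571 + 0.324073 = 0.8306

0.8306 bits


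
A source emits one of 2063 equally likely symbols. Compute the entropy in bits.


H = log2(n) = log2(2063) = 11.0105

11.0105 bits


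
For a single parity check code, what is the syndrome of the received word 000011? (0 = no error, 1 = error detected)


Syndrome = XOR of all bits = 0 XOR 0 XOR 0 XOR 0 XOR 1 XOR 1 = 0

0


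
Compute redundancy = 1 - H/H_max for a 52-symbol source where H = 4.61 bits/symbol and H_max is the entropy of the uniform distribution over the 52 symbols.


H_max = log2(K) = log2(52) = 5.7004 bits/symbol. Redundancy = 1 - H/H_max = 1 - 4.61/5.7004 = 1 - 0.8087 = 0.1913

0.1913


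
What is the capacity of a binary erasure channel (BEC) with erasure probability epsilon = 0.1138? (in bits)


C = 1 - epsilon = 1 - 0.1138 = 0.8862

0.8862 bits


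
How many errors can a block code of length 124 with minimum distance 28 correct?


Correction capability = floor((d-1)/2) = floor((28-1)/2) = 13

13 errors


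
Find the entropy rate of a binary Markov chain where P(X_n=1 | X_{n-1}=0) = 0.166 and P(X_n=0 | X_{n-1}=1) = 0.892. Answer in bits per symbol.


Stationary distribution: pi_0 = p10/(p01+p10) = 0.8431, pi_1 = 0.1569. Entropy rate H' = pi_0*H(p01) + pi_1*H(p10) = 0.8431*0.6485 + 0.1569*0.4939 = 0.6242

0.6242 bits/symbol


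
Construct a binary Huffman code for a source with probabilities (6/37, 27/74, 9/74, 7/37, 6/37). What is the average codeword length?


Huffman construction (repeatedly merge the two least-probable nodes; each merge adds 1 bit to every symbol beneath it): 9/74 + 6/37 = 21/74; 6/37 + 7/37 = 13/37; 21/74 + 13/37 = 47/74; 27/74 + 47/74 = 1. Resulting codeword lengths (in the order the probabilities were given): (3, 1, 3, 3, 3). L_avg = sum(p_i * l_i) = 6/37*3 + 27/74*1 + 9/74*3 + 7/37*3 + 6/37*3 = 84/37 = 2.2703

2.2703 bits


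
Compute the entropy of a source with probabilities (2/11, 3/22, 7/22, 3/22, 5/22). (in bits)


H = -sum(p_i * log2(p_i)). Terms: -(2/11)*log2(2/11) = 0.447169; -(3/22)*log2(3/22) = 0.391973; -(7/22)*log2(7/22) = 0.525661; -(3/22)*log2(3/22) = 0.391973; -(5/22)*log2(5/22) = 0.485796. H = 0.447169 + 0.391973 + 0.525661 + 0.391973 + 0.485796 = 2.2426

2.2426 bits


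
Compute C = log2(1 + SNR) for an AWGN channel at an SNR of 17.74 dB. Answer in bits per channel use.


SNR_linear = 10^(17.74/10) = 59.4292; C = log2(1 + SNR_linear) = log2(1 + 59.4292) = 5.9172

5.9172 bits/channel use


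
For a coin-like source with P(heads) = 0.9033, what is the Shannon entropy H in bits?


H = -p*log2(p) - (1-p)*log2(1-p). -0.9033*log2(0.9033) = 0.132535; -0.0967*log2(0.0967) = 0.325912. H = 0.132535 + 0.325912 = 0.4584

0.4584 bits


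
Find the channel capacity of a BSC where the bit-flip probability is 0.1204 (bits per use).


H(p) = -p*log2(p) - (1-p)*log2(1-p) = -0.1204*log2(0.1204) - 0.8796*log2(0.8796) = 0.367713 + 0.162797 = 0.5305. C = 1 - H(p) = 1 - 0.5305 = 0.4695

0.4695 bits


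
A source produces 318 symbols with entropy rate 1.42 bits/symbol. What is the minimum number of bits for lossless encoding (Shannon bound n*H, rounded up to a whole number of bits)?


Minimum bits >= n * H = 318 * 1.42 = 451.56, rounded up to a whole number of bits = 452

452 bits


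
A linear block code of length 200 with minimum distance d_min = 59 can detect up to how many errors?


Detection capability = d_min - 1 = 59 - 1 = 58

58 errors


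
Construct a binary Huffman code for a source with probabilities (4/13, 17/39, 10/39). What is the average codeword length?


Huffman construction (repeatedly merge the two least-probable nodes; each merge adds 1 bit to every symbol beneath it): 10/39 + 4/13 = 22/39; 17/39 + 22/39 = 1. Resulting codeword lengths (in the order the probabilities were given): (2, 1, 2). L_avg = sum(p_i * l_i) = 4/13*2 + 17/39*1 + 10/39*2 = 61/39 = 1.5641

1.5641 bits


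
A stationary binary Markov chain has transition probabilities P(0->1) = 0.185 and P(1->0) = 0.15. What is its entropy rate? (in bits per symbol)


Stationary distribution: pi_0 = p10/(p01+p10) = 0.4478, pi_1 = 0.5522. Entropy rate H' = pi_0*H(p01) + pi_1*H(p10) = 0.4478*0.6909 + 0.5522*0.6098 = 0.6461

0.6461 bits/symbol


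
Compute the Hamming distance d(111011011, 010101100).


Count differing positions: ^ . ^ ^ ^ . ^ ^ ^ = 7 differences

7


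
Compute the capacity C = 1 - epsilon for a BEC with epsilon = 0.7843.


C = 1 - epsilon = 1 - 0.7843 = 0.2157

0.2157 bits


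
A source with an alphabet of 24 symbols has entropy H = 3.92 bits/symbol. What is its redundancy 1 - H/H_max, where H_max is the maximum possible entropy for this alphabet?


H_max = log2(K) = log2(24) = 4.585 bits/symbol. Redundancy = 1 - H/H_max = 1 - 3.92/4.585 = 1 - 0.855 = 0.145

0.145


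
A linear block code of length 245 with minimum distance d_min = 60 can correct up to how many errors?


Correction capability = floor((d-1)/2) = floor((60-1)/2) = 29

29 errors


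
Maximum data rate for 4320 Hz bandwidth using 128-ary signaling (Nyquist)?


Rate = 2 * B * log2(M) = 2 * 4320 * 7.0 = 60480.0

60480.0 bps


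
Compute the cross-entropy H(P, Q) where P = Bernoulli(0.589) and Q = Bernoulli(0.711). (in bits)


H(P,Q) = -p*log2(q) - (1-p)*log2(1-q). -0.589*log2(0.711) = 0.289834; -0.411*log2(0.289) = 0.736043. H(P,Q) = 0.289834 + 0.736043 = 1.0259

1.0259 bits


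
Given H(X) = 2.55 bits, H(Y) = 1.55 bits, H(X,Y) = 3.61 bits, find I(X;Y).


I(X;Y) = H(X) + H(Y) - H(X,Y) = 2.55 + 1.55 - 3.61 = 0.49

0.49 bits


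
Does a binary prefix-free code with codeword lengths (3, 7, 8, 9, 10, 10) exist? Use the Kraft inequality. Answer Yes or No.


Kraft sum = sum(2^(-l_i)) = 0.1406, need <= 1. Result: satisfied (a binary prefix-free code with these lengths exists)

Yes


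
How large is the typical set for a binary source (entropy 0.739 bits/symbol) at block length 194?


log2|A_typical| = nH = 194 * 0.739 = 143.366, so |A_typical| ~ 2^143.366 = 1.437e+43

1.437e+43


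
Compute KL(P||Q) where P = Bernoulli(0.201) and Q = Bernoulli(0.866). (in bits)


KL = p*log2(p/q) + (1-p)*log2((1-p)/(1-q)) = 0.201*log2(0.201/0.866) + 0.799*log2(0.799/0.134) = 1.6347

1.6347 bits


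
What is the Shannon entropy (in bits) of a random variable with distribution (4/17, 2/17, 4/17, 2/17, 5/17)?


H = -sum(p_i * log2(p_i)). Terms: -(4/17)*log2(4/17) = 0.491168; -(2/17)*log2(2/17) = 0.363231; -(4/17)*log2(4/17) = 0.491168; -(2/17)*log2(2/17) = 0.363231; -(5/17)*log2(5/17) = 0.519275. H = 0.491168 + 0.363231 + 0.491168 + 0.363231 + 0.519275 = 2.2281

2.2281 bits


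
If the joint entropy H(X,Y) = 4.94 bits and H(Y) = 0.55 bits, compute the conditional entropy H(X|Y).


H(X|Y) = H(X,Y) - H(Y) = 4.94 - 0.55 = 4.39

4.39 bits


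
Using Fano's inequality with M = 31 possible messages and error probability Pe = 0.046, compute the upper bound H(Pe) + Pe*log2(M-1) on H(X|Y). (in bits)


H(Pe) = -Pe*log2(Pe) - (1-Pe)*log2(1-Pe) = -0.046*log2(0.046) - 0.954*log2(0.954) = 0.204342 + 0.064814 = 0.2692. Pe*log2(M-1) = 0.046*log2(30) = 0.225717. Bound = H(Pe) + Pe*log2(M-1) = 0.204342 + 0.064814 + 0.225717 = 0.4949

0.4949 bits


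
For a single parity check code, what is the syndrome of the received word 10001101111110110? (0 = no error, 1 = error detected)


Syndrome = XOR of all bits = 1 XOR 0 XOR 0 XOR 0 XOR 1 XOR 1 XOR 0 XOR 1 XOR 1 XOR 1 XOR 1 XOR 1 XOR 1 XOR 0 XOR 1 XOR 1 XOR 0 = 1

1


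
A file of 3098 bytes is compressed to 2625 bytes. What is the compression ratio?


Ratio = original / compressed = 3098 / 2625 = 1.1802

1.1802


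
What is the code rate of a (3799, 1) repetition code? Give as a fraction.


Rate = k/n = 1/3799

1/3799


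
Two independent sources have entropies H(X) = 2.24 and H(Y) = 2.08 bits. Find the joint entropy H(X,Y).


For independent variables, H(X,Y) = H(X) + H(Y) = 2.24 + 2.08 = 4.32

4.32 bits


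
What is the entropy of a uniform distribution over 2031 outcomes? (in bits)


H = log2(n) = log2(2031) = 10.988

10.988 bits


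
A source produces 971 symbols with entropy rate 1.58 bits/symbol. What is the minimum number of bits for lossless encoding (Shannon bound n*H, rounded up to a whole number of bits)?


Minimum bits >= n * H = 971 * 1.58 = 1534.18, rounded up to a whole number of bits = 1535

1535 bits


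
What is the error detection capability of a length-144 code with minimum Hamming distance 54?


Detection capability = d_min - 1 = 54 - 1 = 53

53 errors


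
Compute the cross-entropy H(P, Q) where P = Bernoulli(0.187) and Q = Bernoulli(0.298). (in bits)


H(P,Q) = -p*log2(q) - (1-p)*log2(1-q). -0.187*log2(0.298) = 0.326617; -0.813*log2(0.702) = 0.415002. H(P,Q) = 0.326617 + 0.415002 = 0.7416

0.7416 bits


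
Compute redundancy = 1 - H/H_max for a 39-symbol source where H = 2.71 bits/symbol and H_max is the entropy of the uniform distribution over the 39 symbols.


H_max = log2(K) = log2(39) = 5.2854 bits/symbol. Redundancy = 1 - H/H_max = 1 - 2.71/5.2854 = 1 - 0.5127 = 0.4873

0.4873


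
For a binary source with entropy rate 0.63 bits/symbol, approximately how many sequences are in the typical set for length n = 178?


log2|A_typical| = nH = 178 * 0.63 = 112.14, so |A_typical| ~ 2^112.14 = 5.721e+33

5.721e+33


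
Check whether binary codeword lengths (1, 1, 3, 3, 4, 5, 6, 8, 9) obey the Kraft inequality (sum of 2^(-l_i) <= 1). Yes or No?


Kraft sum = sum(2^(-l_i)) = 1.3652, need <= 1. Result: violated (a binary prefix-free code with these lengths cannot exist)

No


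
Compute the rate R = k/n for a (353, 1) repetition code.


Rate = k/n = 1/353

1/353


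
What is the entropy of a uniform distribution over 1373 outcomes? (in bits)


H = log2(n) = log2(1373) = 10.4231

10.4231 bits


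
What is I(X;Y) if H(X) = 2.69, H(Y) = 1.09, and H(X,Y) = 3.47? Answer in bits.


I(X;Y) = H(X) + H(Y) - H(X,Y) = 2.69 + 1.09 - 3.47 = 0.31

0.31 bits


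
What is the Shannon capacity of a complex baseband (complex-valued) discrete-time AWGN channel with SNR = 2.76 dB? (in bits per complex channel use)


SNR_linear = 10^(2.76/10) = 1.888; C = log2(1 + SNR_linear) = log2(1 + 1.888) = 1.5301

1.5301 bits/channel use


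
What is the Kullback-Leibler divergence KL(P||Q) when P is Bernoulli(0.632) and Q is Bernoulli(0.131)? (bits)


KL = p*log2(p/q) + (1-p)*log2((1-p)/(1-q)) = 0.632*log2(0.632/0.131) + 0.368*log2(0.368/0.869) = 0.9787

0.9787 bits


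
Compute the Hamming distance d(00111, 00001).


Count differing positions: . . ^ ^ . = 2 differences

2


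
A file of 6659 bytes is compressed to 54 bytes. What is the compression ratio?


Ratio = original / compressed = 6659 / 54 = 123.3148

123.3148


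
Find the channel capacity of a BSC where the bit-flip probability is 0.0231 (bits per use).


H(p) = -p*log2(p) - (1-p)*log2(1-p) = -0.0231*log2(0.0231) - 0.9769*log2(0.9769) = 0.125571 + 0.032938 = 0.1585. C = 1 - H(p) = 1 - 0.1585 = 0.8415

0.8415 bits


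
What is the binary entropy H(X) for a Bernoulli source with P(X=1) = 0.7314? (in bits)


H = -p*log2(p) - (1-p)*log2(1-p). -0.7314*log2(0.7314) = 0.330057; -0.2686*log2(0.2686) = 0.509392. H = 0.330057 + 0.509392 = 0.8394

0.8394 bits


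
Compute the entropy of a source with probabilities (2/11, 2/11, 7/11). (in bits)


H = -sum(p_i * log2(p_i)). Terms: -(2/11)*log2(2/11) = 0.447169; -(2/11)*log2(2/11) = 0.447169; -(7/11)*log2(7/11) = 0.414958. H = 0.447169 + 0.447169 + 0.414958 = 1.3093

1.3093 bits


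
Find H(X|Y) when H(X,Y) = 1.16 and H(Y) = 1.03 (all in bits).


H(X|Y) = H(X,Y) - H(Y) = 1.16 - 1.03 = 0.13

0.13 bits


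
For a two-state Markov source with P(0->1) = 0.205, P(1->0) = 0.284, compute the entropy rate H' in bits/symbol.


Stationary distribution: pi_0 = p10/(p01+p10) = 0.5808, pi_1 = 0.4192. Entropy rate H' = pi_0*H(p01) + pi_1*H(p10) = 0.5808*0.7318 + 0.4192*0.8608 = 0.7859

0.7859 bits/symbol


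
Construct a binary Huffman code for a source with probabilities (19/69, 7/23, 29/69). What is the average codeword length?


Huffman construction (repeatedly merge the two least-probable nodes; each merge adds 1 bit to every symbol beneath it): 19/69 + 7/23 = 40/69; 29/69 + 40/69 = 1. Resulting codeword lengths (in the order the probabilities were given): (2, 2, 1). L_avg = sum(p_i * l_i) = 19/69*2 + 7/23*2 + 29/69*1 = 109/69 = 1.5797

1.5797 bits


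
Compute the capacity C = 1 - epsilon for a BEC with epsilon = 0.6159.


C = 1 - epsilon = 1 - 0.6159 = 0.3841

0.3841 bits


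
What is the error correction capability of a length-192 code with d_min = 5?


Correction capability = floor((d-1)/2) = floor((5-1)/2) = 2

2 errors


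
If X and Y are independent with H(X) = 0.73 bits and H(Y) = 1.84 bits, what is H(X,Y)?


For independent variables, H(X,Y) = H(X) + H(Y) = 0.73 + 1.84 = 2.57

2.57 bits


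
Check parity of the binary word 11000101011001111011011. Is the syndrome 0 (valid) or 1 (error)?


Syndrome = XOR of all bits = 1 XOR 1 XOR 0 XOR 0 XOR 0 XOR 1 XOR 0 XOR 1 XOR 0 XOR 1 XOR 1 XOR 0 XOR 0 XOR 1 XOR 1 XOR 1 XOR 1 XOR 0 XOR 1 XOR 1 XOR 0 XOR 1 XOR 1 = 0

0


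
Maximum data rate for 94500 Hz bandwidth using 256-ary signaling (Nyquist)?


Rate = 2 * B * log2(M) = 2 * 94500 * 8.0 = 1512000.0

1512000.0 bps


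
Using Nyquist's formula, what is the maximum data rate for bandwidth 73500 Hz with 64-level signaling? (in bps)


Rate = 2 * B * log2(M) = 2 * 73500 * 6.0 = 882000.0

882000.0 bps


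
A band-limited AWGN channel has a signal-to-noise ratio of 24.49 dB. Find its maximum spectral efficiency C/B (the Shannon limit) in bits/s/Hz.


SNR_linear = 10^(24.49/10) = 281.1901; C/B = log2(1 + SNR_linear) = log2(1 + 281.1901) = 8.1405

8.1405 bits/s/Hz


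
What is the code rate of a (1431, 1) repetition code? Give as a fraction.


Rate = k/n = 1/1431

1/1431


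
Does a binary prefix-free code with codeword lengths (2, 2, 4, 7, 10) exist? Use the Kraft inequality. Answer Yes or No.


Kraft sum = sum(2^(-l_i)) = 0.5713, need <= 1. Result: satisfied (a binary prefix-free code with these lengths exists)

Yes


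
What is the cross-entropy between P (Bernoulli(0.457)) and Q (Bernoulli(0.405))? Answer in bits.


H(P,Q) = -p*log2(q) - (1-p)*log2(1-q). -0.457*log2(0.405) = 0.595931; -0.543*log2(0.595) = 0.406728. H(P,Q) = 0.595931 + 0.406728 = 1.0027

1.0027 bits


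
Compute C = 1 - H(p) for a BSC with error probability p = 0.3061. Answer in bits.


H(p) = -p*log2(p) - (1-p)*log2(1-p) = -0.3061*log2(0.3061) - 0.6939*log2(0.6939) = 0.522796 + 0.365824 = 0.8886. C = 1 - H(p) = 1 - 0.8886 = 0.1114

0.1114 bits


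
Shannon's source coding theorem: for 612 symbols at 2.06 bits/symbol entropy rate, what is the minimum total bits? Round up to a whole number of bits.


Minimum bits >= n * H = 612 * 2.06 = 1260.72, rounded up to a whole number of bits = 1261

1261 bits


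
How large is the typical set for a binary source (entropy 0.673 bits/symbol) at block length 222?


log2|A_typical| = nH = 222 * 0.673 = 149.406, so |A_typical| ~ 2^149.406 = 9.456e+44

9.456e+44


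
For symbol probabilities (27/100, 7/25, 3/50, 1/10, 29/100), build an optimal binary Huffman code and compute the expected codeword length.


Huffman construction (repeatedly merge the two least-probable nodes; each merge adds 1 bit to every symbol beneath it): 3/50 + 1/10 = 4/25; 4/25 + 27/100 = 43/100; 7/25 + 29/100 = 57/100; 43/100 + 57/100 = 1. Resulting codeword lengths (in the order the probabilities were given): (2, 2, 3, 3, 2). L_avg = sum(p_i * l_i) = 27/100*2 + 7/25*2 + 3/50*3 + 1/10*3 + 29/100*2 = 54/25 = 2.16

2.16 bits


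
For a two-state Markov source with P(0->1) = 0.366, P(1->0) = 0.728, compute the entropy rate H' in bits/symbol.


Stationary distribution: pi_0 = p10/(p01+p10) = 0.6654, pi_1 = 0.3346. Entropy rate H' = pi_0*H(p01) + pi_1*H(p10) = 0.6654*0.9476 + 0.3346*0.8443 = 0.913

0.913 bits/symbol


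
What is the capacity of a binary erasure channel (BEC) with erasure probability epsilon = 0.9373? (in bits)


C = 1 - epsilon = 1 - 0.9373 = 0.0627

0.0627 bits


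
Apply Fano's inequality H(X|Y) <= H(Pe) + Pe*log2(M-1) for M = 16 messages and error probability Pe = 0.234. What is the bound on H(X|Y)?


H(Pe) = -Pe*log2(Pe) - (1-Pe)*log2(1-Pe) = -0.234*log2(0.234) - 0.766*log2(0.766) = 0.490328 + 0.294591 = 0.7849. Pe*log2(M-1) = 0.234*log2(15) = 0.914212. Bound = H(Pe) + Pe*log2(M-1) = 0.490328 + 0.294591 + 0.914212 = 1.6991

1.6991 bits


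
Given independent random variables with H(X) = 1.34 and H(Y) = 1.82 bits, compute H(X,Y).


For independent variables, H(X,Y) = H(X) + H(Y) = 1.34 + 1.82 = 3.16

3.16 bits


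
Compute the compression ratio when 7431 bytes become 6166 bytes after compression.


Ratio = original / compressed = 7431 / 6166 = 1.2052

1.2052


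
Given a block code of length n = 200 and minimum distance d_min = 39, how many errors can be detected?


Detection capability = d_min - 1 = 39 - 1 = 38

38 errors


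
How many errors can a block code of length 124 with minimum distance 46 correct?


Correction capability = floor((d-1)/2) = floor((46-1)/2) = 22

22 errors


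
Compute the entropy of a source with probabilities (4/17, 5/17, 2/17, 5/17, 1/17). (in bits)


H = -sum(p_i * log2(p_i)). Terms: -(4/17)*log2(4/17) = 0.491168; -(5/17)*log2(5/17) = 0.519275; -(2/17)*log2(2/17) = 0.363231; -(5/17)*log2(5/17) = 0.519275; -(1/17)*log2(1/17) = 0.240439. H = 0.491168 + 0.519275 + 0.363231 + 0.519275 + 0.240439 = 2.1334

2.1334 bits


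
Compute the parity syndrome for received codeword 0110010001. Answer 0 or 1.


Syndrome = XOR of all bits = 0 XOR 1 XOR 1 XOR 0 XOR 0 XOR 1 XOR 0 XOR 0 XOR 0 XOR 1 = 0

0


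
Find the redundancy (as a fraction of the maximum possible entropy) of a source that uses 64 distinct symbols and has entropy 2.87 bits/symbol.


H_max = log2(K) = log2(64) = 6.0 bits/symbol. Redundancy = 1 - H/H_max = 1 - 2.87/6.0 = 1 - 0.4783 = 0.5217

0.5217


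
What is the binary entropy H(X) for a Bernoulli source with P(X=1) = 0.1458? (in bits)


H = -p*log2(p) - (1-p)*log2(1-p). -0.1458*log2(0.1458) = 0.405023; -0.8542*log2(0.8542) = 0.194206. H = 0.405023 + 0.194206 = 0.5992

0.5992 bits


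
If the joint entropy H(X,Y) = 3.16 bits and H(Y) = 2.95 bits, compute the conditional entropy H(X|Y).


H(X|Y) = H(X,Y) - H(Y) = 3.16 - 2.95 = 0.21

0.21 bits


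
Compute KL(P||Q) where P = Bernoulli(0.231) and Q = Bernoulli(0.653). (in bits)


KL = p*log2(p/q) + (1-p)*log2((1-p)/(1-q)) = 0.231*log2(0.231/0.653) + 0.769*log2(0.769/0.347) = 0.5365

0.5365 bits


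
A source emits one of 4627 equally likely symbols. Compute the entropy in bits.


H = log2(n) = log2(4627) = 12.1759

12.1759 bits


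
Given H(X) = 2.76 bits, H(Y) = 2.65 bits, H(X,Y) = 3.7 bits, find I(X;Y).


I(X;Y) = H(X) + H(Y) - H(X,Y) = 2.76 + 2.65 - 3.7 = 1.71

1.71 bits


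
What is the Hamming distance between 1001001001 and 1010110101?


Count differing positions: . . ^ ^ ^ ^ ^ ^ . . = 6 differences

6


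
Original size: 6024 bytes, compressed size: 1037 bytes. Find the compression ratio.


Ratio = original / compressed = 6024 / 1037 = 5.8091

5.8091


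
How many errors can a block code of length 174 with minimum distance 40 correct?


Correction capability = floor((d-1)/2) = floor((40-1)/2) = 19

19 errors


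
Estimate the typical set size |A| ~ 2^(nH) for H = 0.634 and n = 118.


log2|A_typical| = nH = 118 * 0.634 = 74.812, so |A_typical| ~ 2^74.812 = 3.316e+22

3.316e+22


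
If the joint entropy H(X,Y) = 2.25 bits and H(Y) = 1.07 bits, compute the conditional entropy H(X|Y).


H(X|Y) = H(X,Y) - H(Y) = 2.25 - 1.07 = 1.18

1.18 bits


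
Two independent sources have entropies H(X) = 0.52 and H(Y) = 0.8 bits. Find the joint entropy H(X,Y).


For independent variables, H(X,Y) = H(X) + H(Y) = 0.52 + 0.8 = 1.32

1.32 bits


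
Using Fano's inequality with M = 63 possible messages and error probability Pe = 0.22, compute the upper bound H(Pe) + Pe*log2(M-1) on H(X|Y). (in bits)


H(Pe) = -Pe*log2(Pe) - (1-Pe)*log2(1-Pe) = -0.22*log2(0.22) - 0.78*log2(0.78) = 0.480573 + 0.279594 = 0.7602. Pe*log2(M-1) = 0.22*log2(62) = 1.309923. Bound = H(Pe) + Pe*log2(M-1) = 0.480573 + 0.279594 + 1.309923 = 2.0701

2.0701 bits


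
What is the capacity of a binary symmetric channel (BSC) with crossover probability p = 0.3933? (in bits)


H(p) = -p*log2(p) - (1-p)*log2(1-p) = -0.3933*log2(0.3933) - 0.6067*log2(0.6067) = 0.529499 + 0.437397 = 0.9669. C = 1 - H(p) = 1 - 0.9669 = 0.0331

0.0331 bits


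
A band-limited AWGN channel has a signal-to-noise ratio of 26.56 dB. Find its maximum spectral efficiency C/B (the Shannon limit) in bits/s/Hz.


SNR_linear = 10^(26.56/10) = 452.8976; C/B = log2(1 + SNR_linear) = log2(1 + 452.8976) = 8.8262

8.8262 bits/s/Hz


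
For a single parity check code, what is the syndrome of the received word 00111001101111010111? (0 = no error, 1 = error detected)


Syndrome = XOR of all bits = 0 XOR 0 XOR 1 XOR 1 XOR 1 XOR 0 XOR 0 XOR 1 XOR 1 XOR 0 XOR 1 XOR 1 XOR 1 XOR 1 XOR 0 XOR 1 XOR 0 XOR 1 XOR 1 XOR 1 = 1

1


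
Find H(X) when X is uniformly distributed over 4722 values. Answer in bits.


H = log2(n) = log2(4722) = 12.2052

12.2052 bits


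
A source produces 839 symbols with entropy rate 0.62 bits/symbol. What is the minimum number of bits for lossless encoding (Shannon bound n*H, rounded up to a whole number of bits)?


Minimum bits >= n * H = 839 * 0.62 = 520.18, rounded up to a whole number of bits = 521

521 bits


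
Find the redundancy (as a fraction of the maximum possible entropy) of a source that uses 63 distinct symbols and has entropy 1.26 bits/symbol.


H_max = log2(K) = log2(63) = 5.9773 bits/symbol. Redundancy = 1 - H/H_max = 1 - 1.26/5.9773 = 1 - 0.2108 = 0.7892

0.7892


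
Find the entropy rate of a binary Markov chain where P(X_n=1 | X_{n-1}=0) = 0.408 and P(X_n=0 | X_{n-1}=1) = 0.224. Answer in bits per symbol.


Stationary distribution: pi_0 = p10/(p01+p10) = 0.3544, pi_1 = 0.6456. Entropy rate H' = pi_0*H(p01) + pi_1*H(p10) = 0.3544*0.9754 + 0.6456*0.7674 = 0.8411

0.8411 bits/symbol


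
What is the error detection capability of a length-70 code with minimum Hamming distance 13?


Detection capability = d_min - 1 = 13 - 1 = 12

12 errors


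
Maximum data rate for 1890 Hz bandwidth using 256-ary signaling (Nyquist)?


Rate = 2 * B * log2(M) = 2 * 1890 * 8.0 = 30240.0

30240.0 bps


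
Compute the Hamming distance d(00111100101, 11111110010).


Count differing positions: ^ ^ . . . . ^ . ^ ^ ^ = 6 differences

6


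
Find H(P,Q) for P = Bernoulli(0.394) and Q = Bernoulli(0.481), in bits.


H(P,Q) = -p*log2(q) - (1-p)*log2(1-q). -0.394*log2(0.481) = 0.416021; -0.606*log2(0.519) = 0.573393. H(P,Q) = 0.416021 + 0.573393 = 0.9894

0.9894 bits


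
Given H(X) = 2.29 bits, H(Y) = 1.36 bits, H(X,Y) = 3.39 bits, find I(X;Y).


I(X;Y) = H(X) + H(Y) - H(X,Y) = 2.29 + 1.36 - 3.39 = 0.26

0.26 bits


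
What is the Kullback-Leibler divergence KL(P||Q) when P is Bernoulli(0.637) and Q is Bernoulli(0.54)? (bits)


KL = p*log2(p/q) + (1-p)*log2((1-p)/(1-q)) = 0.637*log2(0.637/0.54) + 0.363*log2(0.363/0.46) = 0.0278

0.0278 bits


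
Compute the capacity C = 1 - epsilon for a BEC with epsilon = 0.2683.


C = 1 - epsilon = 1 - 0.2683 = 0.7317

0.7317 bits


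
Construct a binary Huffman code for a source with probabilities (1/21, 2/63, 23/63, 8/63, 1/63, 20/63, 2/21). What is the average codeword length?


Huffman construction (repeatedly merge the two least-probable nodes; each merge adds 1 bit to every symbol beneath it): 1/63 + 2/63 = 1/21; 1/21 + 1/21 = 2/21; 2/21 + 2/21 = 4/21; 8/63 + 4/21 = 20/63; 20/63 + 20/63 = 40/63; 23/63 + 40/63 = 1. Resulting codeword lengths (in the order the probabilities were given): (5, 6, 1, 3, 6, 2, 4). L_avg = sum(p_i * l_i) = 1/21*5 + 2/63*6 + 23/63*1 + 8/63*3 + 1/63*6 + 20/63*2 + 2/21*4 = 16/7 = 2.2857

2.2857 bits


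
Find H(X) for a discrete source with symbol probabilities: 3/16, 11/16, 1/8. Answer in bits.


H = -sum(p_i * log2(p_i)). Terms: -(3/16)*log2(3/16) = 0.452820; -(11/16)*log2(11/16) = 0.371641; -(1/8)*log2(1/8) = 0.375000. H = 0.452820 + 0.371641 + 0.375000 = 1.1995

1.1995 bits


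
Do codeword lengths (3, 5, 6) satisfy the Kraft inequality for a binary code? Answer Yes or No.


Kraft sum = sum(2^(-l_i)) = 0.1719, need <= 1. Result: satisfied (a binary prefix-free code with these lengths exists)

Yes


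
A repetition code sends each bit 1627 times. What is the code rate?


Rate = k/n = 1/1627

1/1627


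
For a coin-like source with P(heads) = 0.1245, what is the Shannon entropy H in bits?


H = -p*log2(p) - (1-p)*log2(1-p). -0.1245*log2(0.1245) = 0.374220; -0.8755*log2(0.8755) = 0.167939. H = 0.374220 + 0.167939 = 0.5422

0.5422 bits


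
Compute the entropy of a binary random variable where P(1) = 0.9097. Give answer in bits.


H = -p*log2(p) - (1-p)*log2(1-p). -0.9097*log2(0.9097) = 0.124208; -0.0903*log2(0.0903) = 0.313262. H = 0.124208 + 0.313262 = 0.4375

0.4375 bits


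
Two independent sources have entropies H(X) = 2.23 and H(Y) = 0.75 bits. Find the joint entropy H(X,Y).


For independent variables, H(X,Y) = H(X) + H(Y) = 2.23 + 0.75 = 2.98

2.98 bits


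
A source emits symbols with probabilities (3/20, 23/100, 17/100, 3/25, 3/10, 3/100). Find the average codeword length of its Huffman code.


Huffman construction (repeatedly merge the two least-probable nodes; each merge adds 1 bit to every symbol beneath it): 3/100 + 3/25 = 3/20; 3/20 + 3/20 = 3/10; 17/100 + 23/100 = 2/5; 3/10 + 3/10 = 3/5; 2/5 + 3/5 = 1. Resulting codeword lengths (in the order the probabilities were given): (3, 2, 2, 4, 2, 4). L_avg = sum(p_i * l_i) = 3/20*3 + 23/100*2 + 17/100*2 + 3/25*4 + 3/10*2 + 3/100*4 = 49/20 = 2.45

2.45 bits


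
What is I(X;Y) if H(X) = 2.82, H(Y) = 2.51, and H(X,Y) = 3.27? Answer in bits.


I(X;Y) = H(X) + H(Y) - H(X,Y) = 2.82 + 2.51 - 3.27 = 2.06

2.06 bits


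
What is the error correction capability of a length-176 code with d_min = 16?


Correction capability = floor((d-1)/2) = floor((16-1)/2) = 7

7 errors


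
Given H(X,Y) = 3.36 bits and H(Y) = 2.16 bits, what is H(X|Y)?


H(X|Y) = H(X,Y) - H(Y) = 3.36 - 2.16 = 1.2

1.2 bits


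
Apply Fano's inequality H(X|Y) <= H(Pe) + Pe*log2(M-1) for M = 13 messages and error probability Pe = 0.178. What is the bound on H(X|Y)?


H(Pe) = -Pe*log2(Pe) - (1-Pe)*log2(1-Pe) = -0.178*log2(0.178) - 0.822*log2(0.822) = 0.443229 + 0.232453 = 0.6757. Pe*log2(M-1) = 0.178*log2(12) = 0.638123. Bound = H(Pe) + Pe*log2(M-1) = 0.443229 + 0.232453 + 0.638123 = 1.3138

1.3138 bits


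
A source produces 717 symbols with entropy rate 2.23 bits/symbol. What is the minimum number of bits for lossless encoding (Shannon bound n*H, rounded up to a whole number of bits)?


Minimum bits >= n * H = 717 * 2.23 = 1598.91, rounded up to a whole number of bits = 1599

1599 bits


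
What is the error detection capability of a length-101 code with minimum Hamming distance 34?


Detection capability = d_min - 1 = 34 - 1 = 33

33 errors


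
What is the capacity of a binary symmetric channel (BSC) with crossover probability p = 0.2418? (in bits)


H(p) = -p*log2(p) - (1-p)*log2(1-p) = -0.2418*log2(0.2418) - 0.7582*log2(0.7582) = 0.495234 + 0.302787 = 0.798. C = 1 - H(p) = 1 - 0.798 = 0.202

0.202 bits


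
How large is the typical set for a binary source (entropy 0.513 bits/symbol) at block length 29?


log2|A_typical| = nH = 29 * 0.513 = 14.877, so |A_typical| ~ 2^14.877 = 3.009e+04

3.009e+04


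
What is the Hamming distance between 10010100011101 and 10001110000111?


Count differing positions: . . . ^ ^ . ^ . . ^ ^ . ^ . = 6 differences

6


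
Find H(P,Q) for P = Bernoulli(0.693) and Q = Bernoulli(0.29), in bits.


H(P,Q) = -p*log2(q) - (1-p)*log2(1-q). -0.693*log2(0.29) = 1.237612; -0.307*log2(0.71) = 0.151691. H(P,Q) = 1.237612 + 0.151691 = 1.3893

1.3893 bits


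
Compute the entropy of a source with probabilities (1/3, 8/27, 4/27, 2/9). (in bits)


H = -sum(p_i * log2(p_i)). Terms: -(1/3)*log2(1/3) = 0.528321; -(8/27)*log2(8/27) = 0.519967; -(4/27)*log2(4/27) = 0.408131; -(2/9)*log2(2/9) = 0.482206. H = 0.528321 + 0.519967 + 0.408131 + 0.482206 = 1.9386

1.9386 bits


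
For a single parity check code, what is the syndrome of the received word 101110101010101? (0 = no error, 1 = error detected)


Syndrome = XOR of all bits = 1 XOR 0 XOR 1 XOR 1 XOR 1 XOR 0 XOR 1 XOR 0 XOR 1 XOR 0 XOR 1 XOR 0 XOR 1 XOR 0 XOR 1 = 1

1


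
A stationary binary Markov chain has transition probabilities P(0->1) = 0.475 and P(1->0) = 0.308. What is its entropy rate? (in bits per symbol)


Stationary distribution: pi_0 = p10/(p01+p10) = 0.3934, pi_1 = 0.6066. Entropy rate H' = pi_0*H(p01) + pi_1*H(p10) = 0.3934*0.9982 + 0.6066*0.8909 = 0.9331

0.9331 bits/symbol


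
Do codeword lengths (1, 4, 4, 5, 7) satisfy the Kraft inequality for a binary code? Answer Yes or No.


Kraft sum = sum(2^(-l_i)) = 0.6641, need <= 1. Result: satisfied (a binary prefix-free code with these lengths exists)

Yes


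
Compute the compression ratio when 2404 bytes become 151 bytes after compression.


Ratio = original / compressed = 2404 / 151 = 15.9205

15.9205


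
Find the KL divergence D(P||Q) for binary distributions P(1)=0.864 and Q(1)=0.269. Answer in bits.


KL = p*log2(p/q) + (1-p)*log2((1-p)/(1-q)) = 0.864*log2(0.864/0.269) + 0.136*log2(0.136/0.731) = 1.1245

1.1245 bits


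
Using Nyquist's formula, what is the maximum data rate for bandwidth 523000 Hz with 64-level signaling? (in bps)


Rate = 2 * B * log2(M) = 2 * 523000 * 6.0 = 6276000.0

6276000.0 bps


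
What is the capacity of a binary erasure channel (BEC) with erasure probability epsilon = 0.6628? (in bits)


C = 1 - epsilon = 1 - 0.6628 = 0.3372

0.3372 bits


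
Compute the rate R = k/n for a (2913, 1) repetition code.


Rate = k/n = 1/2913

1/2913


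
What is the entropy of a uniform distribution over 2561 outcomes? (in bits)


H = log2(n) = log2(2561) = 11.3225

11.3225 bits


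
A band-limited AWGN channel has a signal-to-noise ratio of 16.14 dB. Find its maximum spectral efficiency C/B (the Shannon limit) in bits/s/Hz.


SNR_linear = 10^(16.14/10) = 41.115; C/B = log2(1 + SNR_linear) = log2(1 + 41.115) = 5.3963

5.3963 bits/s/Hz


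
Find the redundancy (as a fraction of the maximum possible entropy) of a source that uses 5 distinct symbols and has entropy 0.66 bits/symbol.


H_max = log2(K) = log2(5) = 2.3219 bits/symbol. Redundancy = 1 - H/H_max = 1 - 0.66/2.3219 = 1 - 0.2842 = 0.7158

0.7158


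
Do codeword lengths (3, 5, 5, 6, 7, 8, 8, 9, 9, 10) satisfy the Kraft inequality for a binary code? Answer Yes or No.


Kraft sum = sum(2^(-l_i)) = 0.2236, need <= 1. Result: satisfied (a binary prefix-free code with these lengths exists)

Yes


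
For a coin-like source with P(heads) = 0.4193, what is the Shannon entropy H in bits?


H = -p*log2(p) - (1-p)*log2(1-p). -0.4193*log2(0.4193) = 0.525779; -0.5807*log2(0.5807) = 0.455347. H = 0.525779 + 0.455347 = 0.9811

0.9811 bits


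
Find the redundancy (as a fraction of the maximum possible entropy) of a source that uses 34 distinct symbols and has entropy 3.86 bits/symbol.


H_max = log2(K) = log2(34) = 5.0875 bits/symbol. Redundancy = 1 - H/H_max = 1 - 3.86/5.0875 = 1 - 0.7587 = 0.2413

0.2413


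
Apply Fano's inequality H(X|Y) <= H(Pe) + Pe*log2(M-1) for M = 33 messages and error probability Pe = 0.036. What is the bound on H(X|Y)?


H(Pe) = -Pe*log2(Pe) - (1-Pe)*log2(1-Pe) = -0.036*log2(0.036) - 0.964*log2(0.964) = 0.172651 + 0.050991 = 0.2236. Pe*log2(M-1) = 0.036*log2(32) = 0.180000. Bound = H(Pe) + Pe*log2(M-1) = 0.172651 + 0.050991 + 0.180000 = 0.4036

0.4036 bits


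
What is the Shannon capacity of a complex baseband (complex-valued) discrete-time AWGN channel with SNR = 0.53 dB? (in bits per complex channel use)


SNR_linear = 10^(0.53/10) = 1.1298; C = log2(1 + SNR_linear) = log2(1 + 1.1298) = 1.0907

1.0907 bits/channel use


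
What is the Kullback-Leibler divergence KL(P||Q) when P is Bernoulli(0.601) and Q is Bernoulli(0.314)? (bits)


KL = p*log2(p/q) + (1-p)*log2((1-p)/(1-q)) = 0.601*log2(0.601/0.314) + 0.399*log2(0.399/0.686) = 0.251

0.251 bits


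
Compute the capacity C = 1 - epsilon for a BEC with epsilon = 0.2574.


C = 1 - epsilon = 1 - 0.2574 = 0.7426

0.7426 bits


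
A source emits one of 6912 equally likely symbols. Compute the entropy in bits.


H = log2(n) = log2(6912) = 12.7549

12.7549 bits


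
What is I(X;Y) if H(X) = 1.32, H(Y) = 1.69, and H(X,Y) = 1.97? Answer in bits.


I(X;Y) = H(X) + H(Y) - H(X,Y) = 1.32 + 1.69 - 1.97 = 1.04

1.04 bits


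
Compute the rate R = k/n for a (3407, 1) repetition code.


Rate = k/n = 1/3407

1/3407


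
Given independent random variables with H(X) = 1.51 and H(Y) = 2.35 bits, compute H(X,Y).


For independent variables, H(X,Y) = H(X) + H(Y) = 1.51 + 2.35 = 3.86

3.86 bits


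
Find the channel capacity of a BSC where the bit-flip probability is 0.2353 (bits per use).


H(p) = -p*log2(p) - (1-p)*log2(1-p) = -0.2353*log2(0.2353) - 0.7647*log2(0.7647) = 0.491172 + 0.295965 = 0.7871. C = 1 - H(p) = 1 - 0.7871 = 0.2129

0.2129 bits


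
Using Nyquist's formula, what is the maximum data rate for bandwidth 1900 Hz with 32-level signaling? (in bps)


Rate = 2 * B * log2(M) = 2 * 1900 * 5.0 = 19000.0

19000.0 bps


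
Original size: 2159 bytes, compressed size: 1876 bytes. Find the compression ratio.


Ratio = original / compressed = 2159 / 1876 = 1.1509

1.1509


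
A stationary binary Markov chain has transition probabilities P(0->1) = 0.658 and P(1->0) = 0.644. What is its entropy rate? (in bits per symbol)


Stationary distribution: pi_0 = p10/(p01+p10) = 0.4946, pi_1 = 0.5054. Entropy rate H' = pi_0*H(p01) + pi_1*H(p10) = 0.4946*0.9267 + 0.5054*0.9393 = 0.9331

0.9331 bits/symbol


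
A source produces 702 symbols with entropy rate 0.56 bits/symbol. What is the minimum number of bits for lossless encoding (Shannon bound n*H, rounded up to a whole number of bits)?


Minimum bits >= n * H = 702 * 0.56 = 393.12, rounded up to a whole number of bits = 394

394 bits


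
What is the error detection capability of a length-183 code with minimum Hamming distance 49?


Detection capability = d_min - 1 = 49 - 1 = 48

48 errors


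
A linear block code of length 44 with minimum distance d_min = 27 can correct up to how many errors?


Correction capability = floor((d-1)/2) = floor((27-1)/2) = 13

13 errors


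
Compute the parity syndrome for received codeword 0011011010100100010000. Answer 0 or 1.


Syndrome = XOR of all bits = 0 XOR 0 XOR 1 XOR 1 XOR 0 XOR 1 XOR 1 XOR 0 XOR 1 XOR 0 XOR 1 XOR 0 XOR 0 XOR 1 XOR 0 XOR 0 XOR 0 XOR 1 XOR 0 XOR 0 XOR 0 XOR 0 = 0

0


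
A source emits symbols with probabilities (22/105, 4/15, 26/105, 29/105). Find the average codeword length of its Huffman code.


Huffman construction (repeatedly merge the two least-probable nodes; each merge adds 1 bit to every symbol beneath it): 22/105 + 26/105 = 16/35; 4/15 + 29/105 = 19/35; 16/35 + 19/35 = 1. Resulting codeword lengths (in the order the probabilities were given): (2, 2, 2, 2). L_avg = sum(p_i * l_i) = 22/105*2 + 4/15*2 + 26/105*2 + 29/105*2 = 2

2.0 bits


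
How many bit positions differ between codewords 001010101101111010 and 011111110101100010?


Count differing positions: . ^ . ^ . ^ . ^ ^ . . . . ^ ^ . . . = 7 differences

7


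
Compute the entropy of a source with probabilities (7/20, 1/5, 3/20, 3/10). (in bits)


H = -sum(p_i * log2(p_i)). Terms: -(7/20)*log2(7/20) = 0.530101; -(1/5)*log2(1/5) = 0.464386; -(3/20)*log2(3/20) = 0.410545; -(3/10)*log2(3/10) = 0.521090. H = 0.530101 + 0.464386 + 0.410545 + 0.521090 = 1.9261

1.9261 bits


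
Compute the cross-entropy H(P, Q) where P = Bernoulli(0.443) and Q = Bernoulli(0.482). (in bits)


H(P,Q) = -p*log2(q) - (1-p)*log2(1-q). -0.443*log2(0.482) = 0.466432; -0.557*log2(0.518) = 0.528580. H(P,Q) = 0.466432 + 0.528580 = 0.995

0.995 bits


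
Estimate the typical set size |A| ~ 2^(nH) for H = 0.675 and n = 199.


log2|A_typical| = nH = 199 * 0.675 = 134.325, so |A_typical| ~ 2^134.325 = 2.728e+40

2.728e+40


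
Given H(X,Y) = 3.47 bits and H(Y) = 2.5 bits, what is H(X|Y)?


H(X|Y) = H(X,Y) - H(Y) = 3.47 - 2.5 = 0.97

0.97 bits


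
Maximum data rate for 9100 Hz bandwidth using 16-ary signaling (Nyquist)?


Rate = 2 * B * log2(M) = 2 * 9100 * 4.0 = 72800.0

72800.0 bps


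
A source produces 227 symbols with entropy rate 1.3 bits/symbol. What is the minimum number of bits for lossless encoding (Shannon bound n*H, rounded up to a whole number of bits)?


Minimum bits >= n * H = 227 * 1.3 = 295.1, rounded up to a whole number of bits = 296

296 bits


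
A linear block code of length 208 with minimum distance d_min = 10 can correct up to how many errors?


Correction capability = floor((d-1)/2) = floor((10-1)/2) = 4

4 errors


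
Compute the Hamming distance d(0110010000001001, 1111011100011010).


Count differing positions: ^ . . ^ . . ^ ^ . . . ^ . . ^ ^ = 7 differences

7


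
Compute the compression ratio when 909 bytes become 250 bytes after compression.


Ratio = original / compressed = 909 / 250 = 3.636

3.636


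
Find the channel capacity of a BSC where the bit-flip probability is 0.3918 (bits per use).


H(p) = -p*log2(p) - (1-p)*log2(1-p) = -0.3918*log2(0.3918) - 0.6082*log2(0.6082) = 0.529639 + 0.436312 = 0.966. C = 1 - H(p) = 1 - 0.966 = 0.034

0.034 bits


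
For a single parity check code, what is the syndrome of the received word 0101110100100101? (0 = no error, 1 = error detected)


Syndrome = XOR of all bits = 0 XOR 1 XOR 0 XOR 1 XOR 1 XOR 1 XOR 0 XOR 1 XOR 0 XOR 0 XOR 1 XOR 0 XOR 0 XOR 1 XOR 0 XOR 1 = 0

0


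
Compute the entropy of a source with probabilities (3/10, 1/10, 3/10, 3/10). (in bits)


H = -sum(p_i * log2(p_i)). Terms: -(3/10)*log2(3/10) = 0.521090; -(1/10)*log2(1/10) = 0.332193; -(3/10)*log2(3/10) = 0.521090; -(3/10)*log2(3/10) = 0.521090. H = 0.521090 + 0.332193 + 0.521090 + 0.521090 = 1.8955

1.8955 bits


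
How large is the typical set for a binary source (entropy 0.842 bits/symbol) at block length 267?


log2|A_typical| = nH = 267 * 0.842 = 224.814, so |A_typical| ~ 2^224.814 = 4.740e+67

4.740e+67


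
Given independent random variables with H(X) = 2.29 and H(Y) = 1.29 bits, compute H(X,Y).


For independent variables, H(X,Y) = H(X) + H(Y) = 2.29 + 1.29 = 3.58

3.58 bits


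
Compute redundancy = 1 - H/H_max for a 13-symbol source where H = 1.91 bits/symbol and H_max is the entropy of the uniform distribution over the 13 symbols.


H_max = log2(K) = log2(13) = 3.7004 bits/symbol. Redundancy = 1 - H/H_max = 1 - 1.91/3.7004 = 1 - 0.5162 = 0.4838

0.4838
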